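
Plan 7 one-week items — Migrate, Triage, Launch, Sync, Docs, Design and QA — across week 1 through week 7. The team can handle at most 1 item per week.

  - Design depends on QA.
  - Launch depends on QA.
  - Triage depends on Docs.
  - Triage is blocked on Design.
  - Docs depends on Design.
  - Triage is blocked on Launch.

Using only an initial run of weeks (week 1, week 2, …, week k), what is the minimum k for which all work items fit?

7

The precedence chain requires at least 4 distinct weeks.
With at most 1 per week and 7 work items, at least 7 weeks are needed.
7 works (last occupied week: week 7): for example Triage -> week 5; Sync -> week 7; Design -> week 2; Launch -> week 3; QA -> week 1; Docs -> week 4; Migrate -> week 6.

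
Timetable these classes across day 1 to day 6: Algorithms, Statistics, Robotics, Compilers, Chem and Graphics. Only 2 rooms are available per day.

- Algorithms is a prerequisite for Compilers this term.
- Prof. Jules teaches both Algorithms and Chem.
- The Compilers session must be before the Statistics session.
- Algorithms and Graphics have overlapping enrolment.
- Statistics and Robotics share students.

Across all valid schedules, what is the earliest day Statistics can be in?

Precedence pushes Statistics to at least day 3.
Statistics at day 3 is achievable: Statistics in day 3, Algorithms in day 1, Graphics in day 3, Chem in day 2, Robotics in day 1, Compilers in day 2.

day 3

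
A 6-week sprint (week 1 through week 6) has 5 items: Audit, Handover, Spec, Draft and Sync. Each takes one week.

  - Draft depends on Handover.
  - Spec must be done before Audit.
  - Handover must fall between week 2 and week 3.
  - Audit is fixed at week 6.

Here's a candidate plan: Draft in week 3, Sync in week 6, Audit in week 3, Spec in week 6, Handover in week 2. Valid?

Handover must fall between week 2 and week 3 — holds.
Draft depends on Handover — holds.
Audit is fixed at week 6 — violated.
Spec must be done before Audit — violated.

No. Spec must be done before Audit is not satisfied.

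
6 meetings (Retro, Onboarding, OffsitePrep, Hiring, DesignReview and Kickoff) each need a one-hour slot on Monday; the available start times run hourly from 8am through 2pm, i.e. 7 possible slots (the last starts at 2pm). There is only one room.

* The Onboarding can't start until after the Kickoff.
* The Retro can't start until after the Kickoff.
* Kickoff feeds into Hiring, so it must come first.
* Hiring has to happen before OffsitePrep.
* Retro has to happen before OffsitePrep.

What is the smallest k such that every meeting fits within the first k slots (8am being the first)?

The precedence chain requires at least 3 distinct slots.
With at most 1 per slot and 6 meetings, at least 6 slots are needed.
6 works (last occupied slot: 1pm): for example Hiring in 10am; DesignReview in 1pm; Retro in 9am; Onboarding in 12pm; Kickoff in 8am; OffsitePrep in 11am.

6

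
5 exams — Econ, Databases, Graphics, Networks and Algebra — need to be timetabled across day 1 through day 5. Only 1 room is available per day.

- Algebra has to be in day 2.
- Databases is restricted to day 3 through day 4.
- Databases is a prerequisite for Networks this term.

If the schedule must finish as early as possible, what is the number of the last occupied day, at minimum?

5

The precedence chain requires at least 2 distinct days.
With at most 1 per day and 5 exams, at least 5 days are needed.
Propagating the time windows through the other constraints, Networks can't land before day 4, so the schedule must run through at least day 4.
5 works (last occupied day: day 5): for example Algebra in day 2; Econ in day 1; Networks in day 4; Graphics in day 5; Databases in day 3.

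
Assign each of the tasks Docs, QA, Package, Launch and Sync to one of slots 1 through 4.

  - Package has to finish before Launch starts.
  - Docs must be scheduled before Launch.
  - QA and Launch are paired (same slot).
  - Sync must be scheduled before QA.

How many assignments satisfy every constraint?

Splitting on Docs: it can be 1 (14), 2 (13), 3 (9). Listing each branch's schedules as (QA, Package, Launch, Sync):
Docs=1: (2,1,2,1) (3,1,3,1) (3,1,3,2) (3,2,3,1) (3,2,3,2) (4,1,4,1) (4,1,4,2) (4,1,4,3) (4,2,4,1) (4,2,4,2) (4,2,4,3) (4,3,4,1) (4,3,4,2) (4,3,4,3) — 14.
Docs=2: (3,1,3,1) (3,1,3,2) (3,2,3,1) (3,2,3,2) (4,1,4,1) (4,1,4,2) (4,1,4,3) (4,2,4,1) (4,2,4,2) (4,2,4,3) (4,3,4,1) (4,3,4,2) (4,3,4,3) — 13.
Docs=3: (4,1,4,1) (4,1,4,2) (4,1,4,3) (4,2,4,1) (4,2,4,2) (4,2,4,3) (4,3,4,1) (4,3,4,2) (4,3,4,3) — 9.
Summing: 14 + 13 + 9 = 36.

36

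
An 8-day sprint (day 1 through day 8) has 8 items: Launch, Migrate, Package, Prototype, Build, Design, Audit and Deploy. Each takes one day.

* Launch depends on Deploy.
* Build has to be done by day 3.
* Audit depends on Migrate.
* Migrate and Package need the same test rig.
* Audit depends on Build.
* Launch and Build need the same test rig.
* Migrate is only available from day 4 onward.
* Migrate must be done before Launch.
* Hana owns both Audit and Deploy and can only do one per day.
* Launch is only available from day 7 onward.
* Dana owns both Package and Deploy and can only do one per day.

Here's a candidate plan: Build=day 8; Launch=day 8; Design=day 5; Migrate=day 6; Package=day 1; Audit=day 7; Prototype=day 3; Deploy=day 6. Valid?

Migrate and Package need the same test rig — holds.
Migrate is only available from day 4 onward — holds.
Dana owns both Package and Deploy and can only do one per day — holds.
Launch and Build need the same test rig — violated.
Build has to be done by day 3 — violated.
Audit depends on Build — violated.
Launch depends on Deploy — holds.
Launch is only available from day 7 onward — holds.
Hana owns both Audit and Deploy and can only do one per day — holds.
Audit depends on Migrate — holds.
Migrate must be done before Launch — holds.

No. Launch and Build need the same test rig is not satisfied.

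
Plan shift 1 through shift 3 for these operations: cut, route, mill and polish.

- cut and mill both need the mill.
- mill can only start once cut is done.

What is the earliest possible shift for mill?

shift 2

Precedence pushes mill to at least shift 2.
mill at shift 2 is achievable: route -> shift 1, polish -> shift 1, cut -> shift 1, mill -> shift 2.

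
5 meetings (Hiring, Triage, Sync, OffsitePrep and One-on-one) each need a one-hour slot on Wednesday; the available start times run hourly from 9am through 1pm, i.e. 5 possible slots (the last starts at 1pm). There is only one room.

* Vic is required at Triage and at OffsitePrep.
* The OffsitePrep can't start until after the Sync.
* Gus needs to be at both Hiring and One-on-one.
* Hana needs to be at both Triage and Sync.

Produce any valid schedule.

OffsitePrep=10am, Sync=9am, Triage=12pm, One-on-one=1pm, Hiring=11am

Checking: Sync(9am) before OffsitePrep(10am); Triage(12pm) != Sync(9am); Hiring(11am) != One-on-one(1pm); Triage(12pm) != OffsitePrep(10am); max 1 per slot (cap 1).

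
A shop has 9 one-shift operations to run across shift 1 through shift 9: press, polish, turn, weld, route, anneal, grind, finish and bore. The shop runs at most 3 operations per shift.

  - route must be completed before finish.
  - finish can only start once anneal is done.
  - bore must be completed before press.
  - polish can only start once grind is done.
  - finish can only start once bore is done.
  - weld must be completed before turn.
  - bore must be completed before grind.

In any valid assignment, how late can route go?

Downstream work caps route at shift 8.
route at shift 8 is achievable: turn=shift 2; grind=shift 2; route=shift 8; weld=shift 1; polish=shift 3; finish=shift 9; bore=shift 1; anneal=shift 1; press=shift 2.

shift 8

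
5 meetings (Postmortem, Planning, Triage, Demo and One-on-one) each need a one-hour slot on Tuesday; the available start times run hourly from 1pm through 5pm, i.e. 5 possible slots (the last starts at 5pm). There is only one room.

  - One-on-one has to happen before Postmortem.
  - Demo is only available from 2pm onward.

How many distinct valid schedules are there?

Splitting on Postmortem: it can be 2pm (6), 3pm (10), 4pm (14), 5pm (18). Listing each branch's schedules as (Planning, Triage, Demo, One-on-one):
Postmortem=2pm: (3pm,4pm,5pm,1pm) (3pm,5pm,4pm,1pm) (4pm,3pm,5pm,1pm) (4pm,5pm,3pm,1pm) (5pm,3pm,4pm,1pm) (5pm,4pm,3pm,1pm) — 6.
Postmortem=3pm: (1pm,4pm,5pm,2pm) (1pm,5pm,4pm,2pm) (2pm,4pm,5pm,1pm) (2pm,5pm,4pm,1pm) (4pm,1pm,5pm,2pm) (4pm,2pm,5pm,1pm) (4pm,5pm,2pm,1pm) (5pm,1pm,4pm,2pm) (5pm,2pm,4pm,1pm) (5pm,4pm,2pm,1pm) — 10.
Postmortem=4pm: (1pm,2pm,5pm,3pm) (1pm,3pm,5pm,2pm) (1pm,5pm,2pm,3pm) (1pm,5pm,3pm,2pm) (2pm,1pm,5pm,3pm) (2pm,3pm,5pm,1pm) (2pm,5pm,3pm,1pm) (3pm,1pm,5pm,2pm) (3pm,2pm,5pm,1pm) (3pm,5pm,2pm,1pm) (5pm,1pm,2pm,3pm) (5pm,1pm,3pm,2pm) (5pm,2pm,3pm,1pm) (5pm,3pm,2pm,1pm) — 14.
Postmortem=5pm: (1pm,2pm,3pm,4pm) (1pm,2pm,4pm,3pm) (1pm,3pm,2pm,4pm) (1pm,3pm,4pm,2pm) (1pm,4pm,2pm,3pm) (1pm,4pm,3pm,2pm) (2pm,1pm,3pm,4pm) (2pm,1pm,4pm,3pm) (2pm,3pm,4pm,1pm) (2pm,4pm,3pm,1pm) (3pm,1pm,2pm,4pm) (3pm,1pm,4pm,2pm) (3pm,2pm,4pm,1pm) (3pm,4pm,2pm,1pm) (4pm,1pm,2pm,3pm) (4pm,1pm,3pm,2pm) (4pm,2pm,3pm,1pm) (4pm,3pm,2pm,1pm) — 18.
Summing: 6 + 10 + 14 + 18 = 48.

48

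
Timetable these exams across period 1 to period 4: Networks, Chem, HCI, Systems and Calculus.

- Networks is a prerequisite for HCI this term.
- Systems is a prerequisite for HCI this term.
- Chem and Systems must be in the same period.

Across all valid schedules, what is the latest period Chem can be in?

period 3

Chem must be in the same period as Systems, which can't be after period 3, so Chem is at most period 3.
Chem at period 3 is achievable: Calculus -> period 1, HCI -> period 4, Chem -> period 3, Systems -> period 3, Networks -> period 1.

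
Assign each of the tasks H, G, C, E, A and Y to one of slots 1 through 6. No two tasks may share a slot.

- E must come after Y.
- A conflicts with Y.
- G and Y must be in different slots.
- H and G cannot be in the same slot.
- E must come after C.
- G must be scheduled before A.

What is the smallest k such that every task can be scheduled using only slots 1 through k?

The precedence chain requires at least 2 distinct slots.
With at most 1 per slot and 6 tasks, at least 6 slots are needed.
6 works (last occupied slot: 6): for example E -> 3; Y -> 2; H -> 6; G -> 4; A -> 5; C -> 1.

6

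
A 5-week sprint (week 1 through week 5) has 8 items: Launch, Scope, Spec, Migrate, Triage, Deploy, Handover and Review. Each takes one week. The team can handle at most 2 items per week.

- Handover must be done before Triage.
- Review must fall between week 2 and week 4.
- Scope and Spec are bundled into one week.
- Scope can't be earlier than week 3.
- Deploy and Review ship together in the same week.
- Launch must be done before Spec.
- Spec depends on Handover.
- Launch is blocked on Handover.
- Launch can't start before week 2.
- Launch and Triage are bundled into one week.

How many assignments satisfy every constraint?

24

Splitting on Launch: it can be week 2 (8), week 3 (8), week 4 (8). Listing each branch's schedules as (Scope, Spec, Migrate, Triage, Deploy, Handover, Review) by week number:
Launch=week 2: (3,3,1,2,4,1,4) (3,3,5,2,4,1,4) (4,4,1,2,3,1,3) (4,4,5,2,3,1,3) (5,5,1,2,3,1,3) (5,5,1,2,4,1,4) (5,5,3,2,4,1,4) (5,5,4,2,3,1,3) — 8.
Launch=week 3: (4,4,1,3,2,1,2) (4,4,5,3,2,1,2) (5,5,1,3,2,1,2) (5,5,1,3,4,1,4) (5,5,1,3,4,2,4) (5,5,2,3,4,1,4) (5,5,2,3,4,2,4) (5,5,4,3,2,1,2) — 8.
Launch=week 4: (5,5,1,4,2,1,2) (5,5,1,4,2,3,2) (5,5,1,4,3,1,3) (5,5,1,4,3,2,3) (5,5,2,4,3,1,3) (5,5,2,4,3,2,3) (5,5,3,4,2,1,2) (5,5,3,4,2,3,2) — 8.
Summing: 8 + 8 + 8 = 24.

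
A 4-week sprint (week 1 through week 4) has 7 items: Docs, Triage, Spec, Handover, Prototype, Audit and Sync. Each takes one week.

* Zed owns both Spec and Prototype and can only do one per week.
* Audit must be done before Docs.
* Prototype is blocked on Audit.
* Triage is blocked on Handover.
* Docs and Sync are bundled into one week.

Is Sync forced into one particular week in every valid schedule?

Sync can be week 2 (e.g. Audit -> week 1, Sync -> week 2, Handover -> week 1, Docs -> week 2, Triage -> week 2, Spec -> week 1, Prototype -> week 2) or week 3 (e.g. Spec -> week 1; Prototype -> week 2; Handover -> week 1; Docs -> week 3; Audit -> week 1; Triage -> week 2; Sync -> week 3).

No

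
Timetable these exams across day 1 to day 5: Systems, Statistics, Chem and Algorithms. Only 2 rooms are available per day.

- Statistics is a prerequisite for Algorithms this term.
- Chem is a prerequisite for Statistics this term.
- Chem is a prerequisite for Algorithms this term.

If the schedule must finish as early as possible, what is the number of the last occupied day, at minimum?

The precedence chain requires at least 3 distinct days.
With at most 2 per day and 4 exams, at least 2 days are needed.
3 works (last occupied day: day 3): for example Algorithms in day 3, Chem in day 1, Statistics in day 2, Systems in day 1.

3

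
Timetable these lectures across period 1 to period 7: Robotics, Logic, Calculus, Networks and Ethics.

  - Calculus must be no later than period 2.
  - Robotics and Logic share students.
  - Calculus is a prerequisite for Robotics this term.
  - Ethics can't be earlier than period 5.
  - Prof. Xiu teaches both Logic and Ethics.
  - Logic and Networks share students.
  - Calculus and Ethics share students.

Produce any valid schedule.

Calculus=period 1; Ethics=period 5; Networks=period 2; Logic=period 1; Robotics=period 2

Checking: Calculus(period 1) before Robotics(period 2); Calculus(period 1) != Ethics(period 5); Robotics(period 2) != Logic(period 1); Logic(period 1) != Ethics(period 5); Logic(period 1) != Networks(period 2); Calculus=period 1 in [period 1,period 2]; Ethics=period 5 in [period 5,period 7].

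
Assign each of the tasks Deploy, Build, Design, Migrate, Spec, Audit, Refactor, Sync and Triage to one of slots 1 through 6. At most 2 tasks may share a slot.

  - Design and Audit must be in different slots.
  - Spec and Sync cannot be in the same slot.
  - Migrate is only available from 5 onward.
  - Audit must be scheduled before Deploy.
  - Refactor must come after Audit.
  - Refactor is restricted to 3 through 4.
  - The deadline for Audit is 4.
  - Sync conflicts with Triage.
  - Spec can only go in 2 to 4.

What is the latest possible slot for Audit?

3

Audit's own window allows nothing later than 4; downstream work caps Audit at 3.
Audit at 3 is achievable: Audit=3, Design=1, Spec=2, Sync=3, Build=1, Deploy=4, Refactor=4, Migrate=5, Triage=2.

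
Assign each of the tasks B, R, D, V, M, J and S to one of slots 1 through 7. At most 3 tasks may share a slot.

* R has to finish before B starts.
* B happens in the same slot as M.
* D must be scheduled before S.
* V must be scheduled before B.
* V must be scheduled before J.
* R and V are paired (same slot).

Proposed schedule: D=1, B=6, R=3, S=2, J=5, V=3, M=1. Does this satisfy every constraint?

No — it violates: B happens in the same slot as M

V must be scheduled before J — holds.
B happens in the same slot as M — violated.
D must be scheduled before S — holds.
R and V are paired (same slot) — holds.
R has to finish before B starts — holds.
At most 3 tasks may share a slot — holds.
V must be scheduled before B — holds.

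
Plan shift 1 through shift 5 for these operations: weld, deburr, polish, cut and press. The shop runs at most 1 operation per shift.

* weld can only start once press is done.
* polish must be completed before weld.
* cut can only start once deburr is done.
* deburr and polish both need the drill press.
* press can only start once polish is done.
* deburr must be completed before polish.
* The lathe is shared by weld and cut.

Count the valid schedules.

Enumerating: deburr in shift 1; polish in shift 2; press in shift 3; cut in shift 5; weld in shift 4 | cut=shift 4; deburr=shift 1; weld=shift 5; press=shift 3; polish=shift 2 | deburr=shift 1; press=shift 4; polish=shift 2; cut=shift 3; weld=shift 5 | press in shift 4, polish in shift 3, deburr in shift 1, weld in shift 5, cut in shift 2.

4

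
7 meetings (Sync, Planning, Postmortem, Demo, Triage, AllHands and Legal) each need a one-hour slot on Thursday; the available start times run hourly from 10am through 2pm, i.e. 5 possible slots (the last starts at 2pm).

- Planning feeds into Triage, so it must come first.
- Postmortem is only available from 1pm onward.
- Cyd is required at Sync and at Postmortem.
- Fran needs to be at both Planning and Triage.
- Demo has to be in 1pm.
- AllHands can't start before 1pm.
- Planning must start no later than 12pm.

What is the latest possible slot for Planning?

Planning's own window allows nothing later than 12pm.
Planning at 12pm is achievable: Postmortem=1pm; Demo=1pm; Triage=1pm; Sync=10am; Legal=10am; AllHands=1pm; Planning=12pm.

12pm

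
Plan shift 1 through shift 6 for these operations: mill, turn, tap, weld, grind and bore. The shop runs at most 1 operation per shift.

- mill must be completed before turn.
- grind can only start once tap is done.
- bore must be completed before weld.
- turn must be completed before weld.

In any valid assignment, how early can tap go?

Downstream work caps tap at shift 5.
tap at shift 1 is achievable: mill=shift 2, grind=shift 6, weld=shift 5, turn=shift 3, bore=shift 4, tap=shift 1.

shift 1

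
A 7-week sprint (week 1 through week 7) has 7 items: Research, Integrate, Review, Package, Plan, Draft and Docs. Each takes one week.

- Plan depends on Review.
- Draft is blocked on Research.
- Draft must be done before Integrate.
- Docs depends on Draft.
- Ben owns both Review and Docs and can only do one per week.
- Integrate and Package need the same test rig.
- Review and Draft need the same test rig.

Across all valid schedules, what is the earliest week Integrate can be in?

Precedence pushes Integrate to at least week 3.
Integrate at week 3 is achievable: Integrate -> week 3; Review -> week 1; Docs -> week 3; Draft -> week 2; Plan -> week 2; Package -> week 1; Research -> week 1.

week 3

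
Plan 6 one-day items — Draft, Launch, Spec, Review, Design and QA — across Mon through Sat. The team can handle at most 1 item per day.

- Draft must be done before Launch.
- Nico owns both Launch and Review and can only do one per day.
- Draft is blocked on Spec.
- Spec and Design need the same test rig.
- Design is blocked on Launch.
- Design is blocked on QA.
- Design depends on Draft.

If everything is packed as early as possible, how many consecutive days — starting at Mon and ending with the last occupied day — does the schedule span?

The precedence chain requires at least 4 distinct days.
With at most 1 per day and 6 tasks, at least 6 days are needed.
6 works (last occupied day: Sat): for example Design -> Fri; Draft -> Tue; Spec -> Mon; QA -> Thu; Launch -> Wed; Review -> Sat.

6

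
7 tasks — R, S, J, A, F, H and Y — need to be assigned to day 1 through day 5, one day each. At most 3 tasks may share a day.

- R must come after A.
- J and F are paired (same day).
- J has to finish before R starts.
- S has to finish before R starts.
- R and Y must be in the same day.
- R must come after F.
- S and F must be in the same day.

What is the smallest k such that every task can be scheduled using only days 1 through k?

The precedence chain requires at least 2 distinct days.
With at most 3 per day and 7 tasks, at least 3 days are needed.
3 works (last occupied day: day 3): for example J in day 1; Y in day 3; S in day 1; A in day 2; R in day 3; F in day 1; H in day 2.

3 days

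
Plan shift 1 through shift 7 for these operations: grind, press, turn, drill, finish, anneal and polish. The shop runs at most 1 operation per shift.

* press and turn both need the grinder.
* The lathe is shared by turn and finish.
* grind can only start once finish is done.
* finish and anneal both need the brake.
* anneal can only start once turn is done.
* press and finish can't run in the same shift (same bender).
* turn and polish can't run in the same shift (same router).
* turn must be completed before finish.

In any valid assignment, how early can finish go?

Precedence pushes finish to at least shift 2; downstream work caps finish at shift 6.
finish at shift 2 is achievable: press=shift 5; anneal=shift 4; drill=shift 6; grind=shift 3; turn=shift 1; polish=shift 7; finish=shift 2.

shift 2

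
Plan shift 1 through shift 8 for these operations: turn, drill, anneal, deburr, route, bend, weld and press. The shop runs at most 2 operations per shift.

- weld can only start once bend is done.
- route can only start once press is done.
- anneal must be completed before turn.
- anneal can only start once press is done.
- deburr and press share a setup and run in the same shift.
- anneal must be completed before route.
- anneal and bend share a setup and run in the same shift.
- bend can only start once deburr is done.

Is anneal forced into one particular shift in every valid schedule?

anneal can be shift 2 (e.g. drill -> shift 4, anneal -> shift 2, turn -> shift 3, bend -> shift 2, press -> shift 1, weld -> shift 4, deburr -> shift 1, route -> shift 3) or shift 3 (e.g. route=shift 4; anneal=shift 3; bend=shift 3; press=shift 1; drill=shift 2; turn=shift 4; deburr=shift 1; weld=shift 5).

No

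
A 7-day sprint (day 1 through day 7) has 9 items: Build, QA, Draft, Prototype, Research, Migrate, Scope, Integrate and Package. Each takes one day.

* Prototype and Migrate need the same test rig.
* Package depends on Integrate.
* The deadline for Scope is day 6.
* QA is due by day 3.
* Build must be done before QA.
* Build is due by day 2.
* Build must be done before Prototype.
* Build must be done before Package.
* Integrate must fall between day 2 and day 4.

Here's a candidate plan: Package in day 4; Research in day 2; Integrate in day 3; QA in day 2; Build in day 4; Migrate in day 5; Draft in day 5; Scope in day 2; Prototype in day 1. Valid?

Integrate must fall between day 2 and day 4 — holds.
Build must be done before Package — violated.
Build is due by day 2 — violated.
Package depends on Integrate — holds.
The deadline for Scope is day 6 — holds.
Build must be done before QA — violated.
Build must be done before Prototype — violated.
QA is due by day 3 — holds.
Prototype and Migrate need the same test rig — holds.

No. Build must be done before Prototype is not satisfied.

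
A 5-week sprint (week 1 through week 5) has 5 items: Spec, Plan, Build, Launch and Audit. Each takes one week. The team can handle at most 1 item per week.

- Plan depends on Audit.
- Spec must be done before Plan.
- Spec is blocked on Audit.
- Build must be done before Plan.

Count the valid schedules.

Splitting on Spec: it can be week 2 (3), week 3 (6), week 4 (6). Listing each branch's schedules as (Plan, Build, Launch, Audit) by week number:
Spec=week 2: (4,3,5,1) (5,3,4,1) (5,4,3,1) — 3.
Spec=week 3: (4,1,5,2) (4,2,5,1) (5,1,4,2) (5,2,4,1) (5,4,1,2) (5,4,2,1) — 6.
Spec=week 4: (5,1,2,3) (5,1,3,2) (5,2,1,3) (5,2,3,1) (5,3,1,2) (5,3,2,1) — 6.
Summing: 3 + 6 + 6 = 15.

15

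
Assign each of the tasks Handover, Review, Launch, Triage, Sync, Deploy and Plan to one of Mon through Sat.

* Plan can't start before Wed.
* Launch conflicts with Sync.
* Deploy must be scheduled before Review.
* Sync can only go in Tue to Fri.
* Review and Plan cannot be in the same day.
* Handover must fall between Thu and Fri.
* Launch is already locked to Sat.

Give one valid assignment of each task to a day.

Deploy in Mon, Handover in Thu, Plan in Wed, Launch in Sat, Review in Tue, Sync in Tue, Triage in Mon

Checking: Deploy(Mon) before Review(Tue); Launch(Sat) != Sync(Tue); Review(Tue) != Plan(Wed); Launch=Sat in [Sat,Sat]; Handover=Thu in [Thu,Fri]; Sync=Tue in [Tue,Fri]; Plan=Wed in [Wed,Sat].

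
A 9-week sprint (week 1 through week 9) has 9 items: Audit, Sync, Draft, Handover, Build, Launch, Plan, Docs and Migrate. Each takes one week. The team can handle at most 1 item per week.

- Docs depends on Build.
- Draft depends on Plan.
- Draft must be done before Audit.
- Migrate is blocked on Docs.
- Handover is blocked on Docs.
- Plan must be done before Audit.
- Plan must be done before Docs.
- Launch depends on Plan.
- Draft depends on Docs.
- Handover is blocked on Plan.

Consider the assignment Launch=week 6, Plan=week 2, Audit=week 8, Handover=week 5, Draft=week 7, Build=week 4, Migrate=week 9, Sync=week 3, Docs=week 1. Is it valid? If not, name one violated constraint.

Draft depends on Docs — holds.
The team can handle at most 1 item per week — holds.
Plan must be done before Audit — holds.
Migrate is blocked on Docs — holds.
Docs depends on Build — violated.
Launch depends on Plan — holds.
Draft must be done before Audit — holds.
Plan must be done before Docs — violated.
Handover is blocked on Docs — holds.
Handover is blocked on Plan — holds.
Draft depends on Plan — holds.

No. Docs depends on Build is not satisfied.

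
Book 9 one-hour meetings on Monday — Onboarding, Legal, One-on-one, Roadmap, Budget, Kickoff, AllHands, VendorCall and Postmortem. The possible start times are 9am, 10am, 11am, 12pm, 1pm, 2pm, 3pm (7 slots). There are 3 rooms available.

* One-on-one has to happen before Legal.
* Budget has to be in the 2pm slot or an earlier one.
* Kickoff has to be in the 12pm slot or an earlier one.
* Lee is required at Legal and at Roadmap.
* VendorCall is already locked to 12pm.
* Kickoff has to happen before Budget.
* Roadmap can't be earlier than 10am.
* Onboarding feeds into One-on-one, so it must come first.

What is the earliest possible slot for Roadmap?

10am

Roadmap is available from 10am.
Roadmap at 10am is achievable: Roadmap -> 10am, Legal -> 11am, Budget -> 10am, Postmortem -> 11am, AllHands -> 9am, Onboarding -> 9am, One-on-one -> 10am, VendorCall -> 12pm, Kickoff -> 9am.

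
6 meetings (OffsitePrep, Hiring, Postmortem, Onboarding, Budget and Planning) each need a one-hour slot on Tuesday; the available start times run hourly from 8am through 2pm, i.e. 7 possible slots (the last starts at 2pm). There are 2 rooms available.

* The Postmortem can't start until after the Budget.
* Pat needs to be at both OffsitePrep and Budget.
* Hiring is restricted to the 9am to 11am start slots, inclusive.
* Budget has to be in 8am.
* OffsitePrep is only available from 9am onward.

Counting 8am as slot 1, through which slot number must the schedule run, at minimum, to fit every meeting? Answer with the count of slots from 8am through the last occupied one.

3

The precedence chain requires at least 2 distinct slots.
With at most 2 per slot and 6 meetings, at least 3 slots are needed.
3 works (last occupied slot: 10am): for example Planning in 10am; Postmortem in 10am; Hiring in 9am; Onboarding in 8am; Budget in 8am; OffsitePrep in 9am.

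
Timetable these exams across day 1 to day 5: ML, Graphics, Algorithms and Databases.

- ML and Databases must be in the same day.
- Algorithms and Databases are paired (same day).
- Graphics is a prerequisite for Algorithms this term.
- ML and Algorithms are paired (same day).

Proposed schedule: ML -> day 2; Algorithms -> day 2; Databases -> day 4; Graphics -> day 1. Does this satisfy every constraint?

Invalid. ML and Databases must be in the same day.

Graphics is a prerequisite for Algorithms this term — holds.
ML and Databases must be in the same day — violated.
ML and Algorithms are paired (same day) — holds.
Algorithms and Databases are paired (same day) — violated.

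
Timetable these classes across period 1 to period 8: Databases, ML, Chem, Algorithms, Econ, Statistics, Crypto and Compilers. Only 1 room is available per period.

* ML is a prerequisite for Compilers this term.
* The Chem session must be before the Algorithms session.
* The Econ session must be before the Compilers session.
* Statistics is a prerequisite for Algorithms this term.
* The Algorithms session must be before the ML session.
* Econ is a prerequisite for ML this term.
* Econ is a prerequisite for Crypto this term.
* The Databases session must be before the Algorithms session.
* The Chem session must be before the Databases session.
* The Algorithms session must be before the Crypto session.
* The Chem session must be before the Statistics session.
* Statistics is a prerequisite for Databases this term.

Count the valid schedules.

15

Splitting on Databases: it can be period 3 (6), period 4 (9). Listing each branch's schedules as (ML, Chem, Algorithms, Econ, Statistics, Crypto, Compilers) by period number:
Databases=period 3: (6,1,4,5,2,7,8) (6,1,4,5,2,8,7) (6,1,5,4,2,7,8) (6,1,5,4,2,8,7) (7,1,4,5,2,6,8) (7,1,5,4,2,6,8) — 6.
Databases=period 4: (6,1,5,2,3,7,8) (6,1,5,2,3,8,7) (6,1,5,3,2,7,8) (6,1,5,3,2,8,7) (6,2,5,1,3,7,8) (6,2,5,1,3,8,7) (7,1,5,2,3,6,8) (7,1,5,3,2,6,8) (7,2,5,1,3,6,8) — 9.
Summing: 6 + 9 = 15.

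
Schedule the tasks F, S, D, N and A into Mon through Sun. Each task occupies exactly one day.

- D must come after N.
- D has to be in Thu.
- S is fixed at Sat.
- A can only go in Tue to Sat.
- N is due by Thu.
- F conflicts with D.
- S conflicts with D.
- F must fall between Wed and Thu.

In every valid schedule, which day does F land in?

F's window is Wed–Thu.
D is fixed at Thu, and F can't share a day with D.
So F must be Wed.

Wed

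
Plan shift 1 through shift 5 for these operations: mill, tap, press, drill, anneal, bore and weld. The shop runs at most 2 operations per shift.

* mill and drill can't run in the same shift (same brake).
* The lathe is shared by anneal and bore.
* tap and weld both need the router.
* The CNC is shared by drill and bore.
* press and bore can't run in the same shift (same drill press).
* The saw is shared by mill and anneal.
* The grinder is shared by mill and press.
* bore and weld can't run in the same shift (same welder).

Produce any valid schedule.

bore=shift 4, mill=shift 1, drill=shift 2, anneal=shift 3, tap=shift 1, press=shift 2, weld=shift 3

Checking: bore(shift 4) != weld(shift 3); mill(shift 1) != anneal(shift 3); mill(shift 1) != drill(shift 2); mill(shift 1) != press(shift 2); press(shift 2) != bore(shift 4); drill(shift 2) != bore(shift 4); anneal(shift 3) != bore(shift 4); tap(shift 1) != weld(shift 3); max 2 per shift (cap 2).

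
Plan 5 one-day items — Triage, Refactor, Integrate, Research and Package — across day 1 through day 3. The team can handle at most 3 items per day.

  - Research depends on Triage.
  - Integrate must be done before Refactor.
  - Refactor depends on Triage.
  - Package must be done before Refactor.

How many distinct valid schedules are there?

14

Splitting on Triage: it can be day 1 (10), day 2 (4). Listing each branch's schedules as (Refactor, Integrate, Research, Package) by day number:
Triage=day 1: (2,1,2,1) (2,1,3,1) (3,1,2,1) (3,1,2,2) (3,1,3,1) (3,1,3,2) (3,2,2,1) (3,2,2,2) (3,2,3,1) (3,2,3,2) — 10.
Triage=day 2: (3,1,3,1) (3,1,3,2) (3,2,3,1) (3,2,3,2) — 4.
Summing: 10 + 4 = 14.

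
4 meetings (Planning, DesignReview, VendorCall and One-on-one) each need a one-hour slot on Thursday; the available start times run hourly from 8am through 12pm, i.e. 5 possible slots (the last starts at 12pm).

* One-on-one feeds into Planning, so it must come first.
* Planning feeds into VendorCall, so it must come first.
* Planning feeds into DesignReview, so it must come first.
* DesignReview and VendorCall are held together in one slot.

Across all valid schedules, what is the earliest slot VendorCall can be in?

10am

Precedence pushes VendorCall to at least 10am.
VendorCall at 10am is achievable: VendorCall=10am; One-on-one=8am; DesignReview=10am; Planning=9am.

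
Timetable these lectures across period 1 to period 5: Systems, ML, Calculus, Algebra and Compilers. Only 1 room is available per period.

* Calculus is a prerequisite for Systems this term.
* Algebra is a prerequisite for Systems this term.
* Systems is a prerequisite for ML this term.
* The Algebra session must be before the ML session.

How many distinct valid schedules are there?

Splitting on Systems: it can be period 3 (4), period 4 (6). Listing each branch's schedules as (ML, Calculus, Algebra, Compilers) by period number:
Systems=period 3: (4,1,2,5) (4,2,1,5) (5,1,2,4) (5,2,1,4) — 4.
Systems=period 4: (5,1,2,3) (5,1,3,2) (5,2,1,3) (5,2,3,1) (5,3,1,2) (5,3,2,1) — 6.
Summing: 4 + 6 = 10.

10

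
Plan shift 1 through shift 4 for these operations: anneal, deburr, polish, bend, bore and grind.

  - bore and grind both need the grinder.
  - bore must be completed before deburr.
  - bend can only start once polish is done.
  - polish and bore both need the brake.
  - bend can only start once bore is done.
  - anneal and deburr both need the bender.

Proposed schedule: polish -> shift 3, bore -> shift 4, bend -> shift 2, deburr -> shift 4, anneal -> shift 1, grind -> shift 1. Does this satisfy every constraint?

bore must be completed before deburr — violated.
bore and grind both need the grinder — holds.
bend can only start once bore is done — violated.
bend can only start once polish is done — violated.
polish and bore both need the brake — holds.
anneal and deburr both need the bender — holds.

No. bend can only start once bore is done is not satisfied.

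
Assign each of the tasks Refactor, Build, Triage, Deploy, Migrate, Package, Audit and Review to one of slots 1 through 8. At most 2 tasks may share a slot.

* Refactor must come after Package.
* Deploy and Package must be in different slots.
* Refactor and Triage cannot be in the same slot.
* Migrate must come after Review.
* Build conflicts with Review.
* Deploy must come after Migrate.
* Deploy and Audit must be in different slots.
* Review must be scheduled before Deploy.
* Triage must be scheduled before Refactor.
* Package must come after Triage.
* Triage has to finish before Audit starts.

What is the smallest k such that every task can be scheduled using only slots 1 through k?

The precedence chain requires at least 3 distinct slots.
With at most 2 per slot and 8 tasks, at least 4 slots are needed.
4 works (last occupied slot: 4): for example Refactor=3; Package=2; Triage=1; Build=4; Deploy=3; Audit=4; Migrate=2; Review=1.

4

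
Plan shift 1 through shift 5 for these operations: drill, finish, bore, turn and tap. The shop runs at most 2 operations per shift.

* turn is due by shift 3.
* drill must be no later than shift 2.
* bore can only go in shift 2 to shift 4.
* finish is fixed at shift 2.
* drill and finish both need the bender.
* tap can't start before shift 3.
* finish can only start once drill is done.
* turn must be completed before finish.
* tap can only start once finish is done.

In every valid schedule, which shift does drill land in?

drill's window is shift 1–shift 2.
finish is fixed at shift 2, and drill can't share a shift with finish.
So drill must be shift 1.

shift 1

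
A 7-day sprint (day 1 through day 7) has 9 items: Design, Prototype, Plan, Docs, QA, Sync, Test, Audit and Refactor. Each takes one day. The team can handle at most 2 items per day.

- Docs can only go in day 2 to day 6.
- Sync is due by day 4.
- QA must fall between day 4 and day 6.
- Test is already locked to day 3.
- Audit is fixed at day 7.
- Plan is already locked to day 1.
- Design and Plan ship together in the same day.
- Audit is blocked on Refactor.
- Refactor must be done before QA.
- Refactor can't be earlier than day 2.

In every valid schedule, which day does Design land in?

Design must be in the same day as Plan, which can't be after day 1, so Design is at most day 1.
So Design is pinned to day 1.

day 1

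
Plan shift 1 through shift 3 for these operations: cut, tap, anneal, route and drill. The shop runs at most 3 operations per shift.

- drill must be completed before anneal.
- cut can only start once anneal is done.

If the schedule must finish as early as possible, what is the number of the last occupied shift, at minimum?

The precedence chain requires at least 3 distinct shifts.
With at most 3 per shift and 5 operations, at least 2 shifts are needed.
3 works (last occupied shift: shift 3): for example cut in shift 3, tap in shift 1, route in shift 1, drill in shift 1, anneal in shift 2.

shift 3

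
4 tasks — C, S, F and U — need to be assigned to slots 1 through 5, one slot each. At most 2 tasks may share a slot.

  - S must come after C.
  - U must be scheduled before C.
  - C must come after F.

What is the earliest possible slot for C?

Precedence pushes C to at least 2; downstream work caps C at 4.
C at 2 is achievable: U -> 1, S -> 3, F -> 1, C -> 2.

2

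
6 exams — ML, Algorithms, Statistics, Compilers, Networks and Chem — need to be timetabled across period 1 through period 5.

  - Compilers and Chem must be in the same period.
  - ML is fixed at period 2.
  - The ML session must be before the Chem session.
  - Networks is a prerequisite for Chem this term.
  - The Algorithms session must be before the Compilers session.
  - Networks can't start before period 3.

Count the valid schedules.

Splitting on Algorithms: it can be period 1 (15), period 2 (15), period 3 (15), period 4 (10). Listing each branch's schedules as (ML, Statistics, Compilers, Networks, Chem) by period number:
Algorithms=period 1: (2,1,4,3,4) (2,1,5,3,5) (2,1,5,4,5) (2,2,4,3,4) (2,2,5,3,5) (2,2,5,4,5) (2,3,4,3,4) (2,3,5,3,5) (2,3,5,4,5) (2,4,4,3,4) (2,4,5,3,5) (2,4,5,4,5) (2,5,4,3,4) (2,5,5,3,5) (2,5,5,4,5) — 15.
Algorithms=period 2: (2,1,4,3,4) (2,1,5,3,5) (2,1,5,4,5) (2,2,4,3,4) (2,2,5,3,5) (2,2,5,4,5) (2,3,4,3,4) (2,3,5,3,5) (2,3,5,4,5) (2,4,4,3,4) (2,4,5,3,5) (2,4,5,4,5) (2,5,4,3,4) (2,5,5,3,5) (2,5,5,4,5) — 15.
Algorithms=period 3: (2,1,4,3,4) (2,1,5,3,5) (2,1,5,4,5) (2,2,4,3,4) (2,2,5,3,5) (2,2,5,4,5) (2,3,4,3,4) (2,3,5,3,5) (2,3,5,4,5) (2,4,4,3,4) (2,4,5,3,5) (2,4,5,4,5) (2,5,4,3,4) (2,5,5,3,5) (2,5,5,4,5) — 15.
Algorithms=period 4: (2,1,5,3,5) (2,1,5,4,5) (2,2,5,3,5) (2,2,5,4,5) (2,3,5,3,5) (2,3,5,4,5) (2,4,5,3,5) (2,4,5,4,5) (2,5,5,3,5) (2,5,5,4,5) — 10.
Summing: 15 + 15 + 15 + 10 = 55.

55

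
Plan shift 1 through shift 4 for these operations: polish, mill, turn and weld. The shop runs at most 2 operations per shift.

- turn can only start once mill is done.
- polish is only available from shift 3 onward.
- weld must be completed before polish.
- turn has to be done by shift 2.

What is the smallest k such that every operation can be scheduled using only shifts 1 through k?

The precedence chain requires at least 2 distinct shifts.
With at most 2 per shift and 4 operations, at least 2 shifts are needed.
polish can't be placed before shift 3, so the schedule must run through at least shift 3.
3 works (last occupied shift: shift 3): for example polish=shift 3, mill=shift 1, weld=shift 1, turn=shift 2.

3 shifts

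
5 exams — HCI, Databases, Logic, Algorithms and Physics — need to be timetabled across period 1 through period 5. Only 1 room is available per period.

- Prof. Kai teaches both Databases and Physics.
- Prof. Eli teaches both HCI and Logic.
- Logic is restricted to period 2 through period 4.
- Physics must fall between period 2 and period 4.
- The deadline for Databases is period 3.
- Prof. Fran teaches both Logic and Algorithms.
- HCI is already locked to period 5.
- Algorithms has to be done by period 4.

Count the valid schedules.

10

Splitting on Databases: it can be period 1 (6), period 2 (2), period 3 (2). Listing each branch's schedules as (HCI, Logic, Algorithms, Physics) by period number:
Databases=period 1: (5,2,3,4) (5,2,4,3) (5,3,2,4) (5,3,4,2) (5,4,2,3) (5,4,3,2) — 6.
Databases=period 2: (5,3,1,4) (5,4,1,3) — 2.
Databases=period 3: (5,2,1,4) (5,4,1,2) — 2.
Summing: 6 + 2 + 2 = 10.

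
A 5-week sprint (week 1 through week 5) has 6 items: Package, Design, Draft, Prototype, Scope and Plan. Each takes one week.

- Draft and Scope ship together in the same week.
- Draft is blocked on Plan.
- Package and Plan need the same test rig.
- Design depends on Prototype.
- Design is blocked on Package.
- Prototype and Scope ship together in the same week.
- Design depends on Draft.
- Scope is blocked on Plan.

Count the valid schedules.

25

Splitting on Package: it can be week 1 (4), week 2 (7), week 3 (8), week 4 (6). Listing each branch's schedules as (Design, Draft, Prototype, Scope, Plan) by week number:
Package=week 1: (4,3,3,3,2) (5,3,3,3,2) (5,4,4,4,2) (5,4,4,4,3) — 4.
Package=week 2: (3,2,2,2,1) (4,2,2,2,1) (4,3,3,3,1) (5,2,2,2,1) (5,3,3,3,1) (5,4,4,4,1) (5,4,4,4,3) — 7.
Package=week 3: (4,2,2,2,1) (4,3,3,3,1) (4,3,3,3,2) (5,2,2,2,1) (5,3,3,3,1) (5,3,3,3,2) (5,4,4,4,1) (5,4,4,4,2) — 8.
Package=week 4: (5,2,2,2,1) (5,3,3,3,1) (5,3,3,3,2) (5,4,4,4,1) (5,4,4,4,2) (5,4,4,4,3) — 6.
Summing: 4 + 7 + 8 + 6 = 25.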